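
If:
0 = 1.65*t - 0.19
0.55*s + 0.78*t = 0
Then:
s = -0.16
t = 0.12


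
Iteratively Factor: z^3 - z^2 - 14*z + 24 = (z + 4)*(z^2 - 5*z + 6) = (z - 2)*(z + 4)*(z - 3)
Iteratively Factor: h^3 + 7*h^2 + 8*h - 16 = (h + 4)*(h^2 + 3*h - 4) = (h + 4)^2*(h - 1)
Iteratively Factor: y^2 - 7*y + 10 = (y - 5)*(y - 2)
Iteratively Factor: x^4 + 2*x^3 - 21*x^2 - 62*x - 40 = (x + 1)*(x^3 + x^2 - 22*x - 40) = (x + 1)*(x + 2)*(x^2 - x - 20) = (x - 5)*(x + 1)*(x + 2)*(x + 4)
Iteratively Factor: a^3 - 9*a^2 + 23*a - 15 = (a - 1)*(a^2 - 8*a + 15) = (a - 5)*(a - 1)*(a - 3)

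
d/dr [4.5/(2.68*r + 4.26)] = -12.06/(2.68*r + 4.26)^2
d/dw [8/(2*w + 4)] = -4/(w + 2)^2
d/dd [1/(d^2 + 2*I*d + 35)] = 2*(-d - I)/(d^2 + 2*I*d + 35)^2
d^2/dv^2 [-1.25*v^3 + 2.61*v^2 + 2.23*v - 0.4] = 5.22 - 7.5*v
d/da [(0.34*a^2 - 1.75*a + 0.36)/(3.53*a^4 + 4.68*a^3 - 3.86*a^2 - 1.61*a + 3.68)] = (-2.4004*a^5 + 16.9413*a^4 + 11.2968*a^3 - 12.3568*a^2 + 5.2816*a - 5.8604)/(12.4609*a^8 + 33.0408*a^7 - 5.3492*a^6 - 47.4962*a^5 + 25.8108*a^4 + 46.874*a^3 - 25.8175*a^2 - 11.8496*a + 13.5424)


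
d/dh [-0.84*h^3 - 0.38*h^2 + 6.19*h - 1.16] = -2.52*h^2 - 0.76*h + 6.19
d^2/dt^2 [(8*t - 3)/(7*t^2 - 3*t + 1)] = 2*(3*(15 - 56*t)*(7*t^2 - 3*t + 1) + (8*t - 3)*(14*t - 3)^2)/(7*t^2 - 3*t + 1)^3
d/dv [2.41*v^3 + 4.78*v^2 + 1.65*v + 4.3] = 7.23*v^2 + 9.56*v + 1.65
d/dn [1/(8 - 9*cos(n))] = -9*sin(n)/(9*cos(n) - 8)^2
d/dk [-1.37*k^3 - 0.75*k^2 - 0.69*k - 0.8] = -4.11*k^2 - 1.5*k - 0.69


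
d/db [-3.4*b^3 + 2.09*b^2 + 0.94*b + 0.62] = -10.2*b^2 + 4.18*b + 0.94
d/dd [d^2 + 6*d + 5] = 2*d + 6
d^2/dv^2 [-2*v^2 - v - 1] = -4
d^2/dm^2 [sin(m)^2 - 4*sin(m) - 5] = 4*sin(m) + 2*cos(2*m)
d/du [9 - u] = -1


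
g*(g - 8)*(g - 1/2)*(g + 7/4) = g^4 - 27*g^3/4 - 87*g^2/8 + 7*g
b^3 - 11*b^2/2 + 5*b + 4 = (b - 4)*(b - 2)*(b + 1/2)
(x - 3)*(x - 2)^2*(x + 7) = x^4 - 33*x^2 + 100*x - 84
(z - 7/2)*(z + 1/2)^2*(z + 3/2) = z^4 - z^3 - 7*z^2 - 23*z/4 - 21/16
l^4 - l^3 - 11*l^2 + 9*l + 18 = (l - 3)*(l - 2)*(l + 1)*(l + 3)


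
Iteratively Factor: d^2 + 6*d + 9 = (d + 3)*(d + 3)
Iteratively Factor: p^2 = (p)*(p)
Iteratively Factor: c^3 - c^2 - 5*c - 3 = (c + 1)*(c^2 - 2*c - 3) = (c + 1)^2*(c - 3)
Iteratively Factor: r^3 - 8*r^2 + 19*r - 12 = (r - 1)*(r^2 - 7*r + 12) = (r - 4)*(r - 1)*(r - 3)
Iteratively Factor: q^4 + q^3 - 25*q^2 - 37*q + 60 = (q + 3)*(q^3 - 2*q^2 - 19*q + 20) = (q - 1)*(q + 3)*(q^2 - q - 20) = (q - 5)*(q - 1)*(q + 3)*(q + 4)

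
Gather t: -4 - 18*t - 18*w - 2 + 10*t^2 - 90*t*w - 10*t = 10*t^2 + t*(-90*w - 28) - 18*w - 6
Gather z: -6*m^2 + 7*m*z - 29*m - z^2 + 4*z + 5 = -6*m^2 - 29*m - z^2 + z*(7*m + 4) + 5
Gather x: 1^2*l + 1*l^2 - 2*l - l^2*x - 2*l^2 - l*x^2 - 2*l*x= -l^2 - l*x^2 - l + x*(-l^2 - 2*l)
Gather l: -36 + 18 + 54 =36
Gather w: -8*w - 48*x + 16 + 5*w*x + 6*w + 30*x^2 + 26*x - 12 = w*(5*x - 2) + 30*x^2 - 22*x + 4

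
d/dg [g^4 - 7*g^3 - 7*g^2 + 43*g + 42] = 4*g^3 - 21*g^2 - 14*g + 43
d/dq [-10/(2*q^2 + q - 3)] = 10*(4*q + 1)/(2*q^2 + q - 3)^2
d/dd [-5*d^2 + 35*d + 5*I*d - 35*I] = -10*d + 35 + 5*I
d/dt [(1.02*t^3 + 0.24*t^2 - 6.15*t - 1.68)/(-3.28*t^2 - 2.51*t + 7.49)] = (-3.3456*t^4 - 5.1204*t^3 + 2.145*t^2 - 7.4256*t - 50.2803)/(10.7584*t^4 + 16.4656*t^3 - 42.8343*t^2 - 37.5998*t + 56.1001)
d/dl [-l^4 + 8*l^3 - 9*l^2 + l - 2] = -4*l^3 + 24*l^2 - 18*l + 1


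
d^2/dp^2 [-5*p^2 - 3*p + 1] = -10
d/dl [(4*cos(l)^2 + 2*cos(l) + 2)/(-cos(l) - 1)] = 4*(cos(l) + 2)*sin(l)*cos(l)/(cos(l) + 1)^2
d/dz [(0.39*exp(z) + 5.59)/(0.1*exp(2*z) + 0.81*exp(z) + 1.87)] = (-(0.2*exp(z) + 0.81)*(0.39*exp(z) + 5.59) + 0.039*exp(2*z) + 0.3159*exp(z) + 0.7293)*exp(z)/(0.1*exp(2*z) + 0.81*exp(z) + 1.87)^2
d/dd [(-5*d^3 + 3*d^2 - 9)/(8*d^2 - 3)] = d*(-40*d^3 + 45*d + 126)/(64*d^4 - 48*d^2 + 9)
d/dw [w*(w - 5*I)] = 2*w - 5*I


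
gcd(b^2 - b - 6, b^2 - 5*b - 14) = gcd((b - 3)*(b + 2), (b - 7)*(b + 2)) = b + 2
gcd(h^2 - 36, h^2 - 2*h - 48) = h + 6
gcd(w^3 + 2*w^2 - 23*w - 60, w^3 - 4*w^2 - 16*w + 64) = w + 4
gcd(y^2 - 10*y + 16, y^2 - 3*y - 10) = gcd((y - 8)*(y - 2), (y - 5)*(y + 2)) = 1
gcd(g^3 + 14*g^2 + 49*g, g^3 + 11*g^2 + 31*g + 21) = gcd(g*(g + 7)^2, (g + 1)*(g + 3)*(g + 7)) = g + 7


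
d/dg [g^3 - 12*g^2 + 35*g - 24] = 3*g^2 - 24*g + 35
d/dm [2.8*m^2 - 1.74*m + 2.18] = 5.6*m - 1.74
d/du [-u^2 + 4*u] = 4 - 2*u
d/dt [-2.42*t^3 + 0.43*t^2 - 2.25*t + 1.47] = -7.26*t^2 + 0.86*t - 2.25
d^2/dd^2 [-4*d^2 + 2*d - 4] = -8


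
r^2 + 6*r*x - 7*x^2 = (r - x)*(r + 7*x)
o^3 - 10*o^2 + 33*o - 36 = (o - 4)*(o - 3)^2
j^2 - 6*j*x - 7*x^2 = (j - 7*x)*(j + x)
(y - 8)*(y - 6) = y^2 - 14*y + 48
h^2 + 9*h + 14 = (h + 2)*(h + 7)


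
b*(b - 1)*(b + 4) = b^3 + 3*b^2 - 4*b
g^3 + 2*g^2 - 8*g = g*(g - 2)*(g + 4)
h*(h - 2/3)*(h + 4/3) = h^3 + 2*h^2/3 - 8*h/9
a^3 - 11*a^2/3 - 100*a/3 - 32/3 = (a - 8)*(a + 1/3)*(a + 4)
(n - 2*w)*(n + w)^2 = n^3 - 3*n*w^2 - 2*w^3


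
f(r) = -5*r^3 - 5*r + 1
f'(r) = -15*r^2 - 5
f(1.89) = -42.21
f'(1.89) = -58.58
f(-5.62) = 916.62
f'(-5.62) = -478.77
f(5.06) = -672.07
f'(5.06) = -389.05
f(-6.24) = 1247.05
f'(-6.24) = -589.06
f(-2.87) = 133.55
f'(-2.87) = -128.55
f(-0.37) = 3.10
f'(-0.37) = -7.05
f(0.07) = 0.65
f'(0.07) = -5.07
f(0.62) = -3.29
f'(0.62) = -10.77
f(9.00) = -3689.00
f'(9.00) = -1220.00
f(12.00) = -8699.00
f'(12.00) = -2165.00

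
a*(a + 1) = a^2 + a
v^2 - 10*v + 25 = (v - 5)^2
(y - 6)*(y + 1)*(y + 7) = y^3 + 2*y^2 - 41*y - 42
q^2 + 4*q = q*(q + 4)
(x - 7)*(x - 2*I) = x^2 - 7*x - 2*I*x + 14*I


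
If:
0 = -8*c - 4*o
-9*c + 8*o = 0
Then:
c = 0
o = 0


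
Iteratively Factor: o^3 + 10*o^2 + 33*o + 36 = (o + 4)*(o^2 + 6*o + 9) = (o + 3)*(o + 4)*(o + 3)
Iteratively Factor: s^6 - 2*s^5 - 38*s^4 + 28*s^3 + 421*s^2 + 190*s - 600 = (s - 5)*(s^5 + 3*s^4 - 23*s^3 - 87*s^2 - 14*s + 120) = (s - 5)*(s + 3)*(s^4 - 23*s^2 - 18*s + 40) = (s - 5)*(s - 1)*(s + 3)*(s^3 + s^2 - 22*s - 40) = (s - 5)*(s - 1)*(s + 3)*(s + 4)*(s^2 - 3*s - 10) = (s - 5)*(s - 1)*(s + 2)*(s + 3)*(s + 4)*(s - 5)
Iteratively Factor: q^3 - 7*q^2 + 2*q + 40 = (q - 4)*(q^2 - 3*q - 10) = (q - 5)*(q - 4)*(q + 2)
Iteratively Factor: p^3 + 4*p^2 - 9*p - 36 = (p + 3)*(p^2 + p - 12) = (p + 3)*(p + 4)*(p - 3)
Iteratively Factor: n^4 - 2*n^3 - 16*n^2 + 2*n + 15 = (n - 1)*(n^3 - n^2 - 17*n - 15) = (n - 5)*(n - 1)*(n^2 + 4*n + 3) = (n - 5)*(n - 1)*(n + 3)*(n + 1)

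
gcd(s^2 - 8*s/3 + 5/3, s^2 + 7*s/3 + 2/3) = 1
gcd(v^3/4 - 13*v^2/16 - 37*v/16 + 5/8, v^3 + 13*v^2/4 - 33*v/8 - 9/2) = 1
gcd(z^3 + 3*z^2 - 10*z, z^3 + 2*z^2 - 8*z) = z^2 - 2*z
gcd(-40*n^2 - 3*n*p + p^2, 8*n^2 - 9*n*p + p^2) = -8*n + p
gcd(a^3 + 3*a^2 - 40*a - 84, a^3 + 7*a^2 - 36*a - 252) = a^2 + a - 42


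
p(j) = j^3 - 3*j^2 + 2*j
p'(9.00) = 191.00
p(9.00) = 504.00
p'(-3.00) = 47.00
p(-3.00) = -60.00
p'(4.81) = 42.55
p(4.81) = 51.50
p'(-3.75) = 66.69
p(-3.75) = -102.42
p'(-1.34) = 15.43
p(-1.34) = -10.47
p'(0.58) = -0.47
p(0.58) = 0.35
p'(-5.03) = 108.08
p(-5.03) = -213.23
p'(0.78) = -0.85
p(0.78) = 0.21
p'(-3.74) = 66.40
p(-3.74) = -101.76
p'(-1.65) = 20.07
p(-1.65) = -15.96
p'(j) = 3*j^2 - 6*j + 2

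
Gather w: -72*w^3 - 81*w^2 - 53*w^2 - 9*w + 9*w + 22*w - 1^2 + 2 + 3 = -72*w^3 - 134*w^2 + 22*w + 4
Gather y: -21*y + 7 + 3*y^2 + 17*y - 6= 3*y^2 - 4*y + 1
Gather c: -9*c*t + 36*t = -9*c*t + 36*t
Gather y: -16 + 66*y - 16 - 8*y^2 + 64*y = -8*y^2 + 130*y - 32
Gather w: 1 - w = 1 - w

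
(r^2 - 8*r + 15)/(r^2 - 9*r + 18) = (r - 5)/(r - 6)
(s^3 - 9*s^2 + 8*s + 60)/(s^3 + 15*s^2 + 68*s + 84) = (s^2 - 11*s + 30)/(s^2 + 13*s + 42)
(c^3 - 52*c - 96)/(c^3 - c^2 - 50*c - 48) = (c + 2)/(c + 1)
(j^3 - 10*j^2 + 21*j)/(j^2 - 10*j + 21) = j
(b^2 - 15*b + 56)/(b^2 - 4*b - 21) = (b - 8)/(b + 3)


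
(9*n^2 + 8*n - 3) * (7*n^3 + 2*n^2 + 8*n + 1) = 63*n^5 + 74*n^4 + 67*n^3 + 67*n^2 - 16*n - 3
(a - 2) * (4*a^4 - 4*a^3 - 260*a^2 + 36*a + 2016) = 4*a^5 - 12*a^4 - 252*a^3 + 556*a^2 + 1944*a - 4032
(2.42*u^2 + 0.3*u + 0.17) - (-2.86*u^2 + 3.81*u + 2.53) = 5.28*u^2 - 3.51*u - 2.36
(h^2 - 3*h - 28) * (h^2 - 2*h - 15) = h^4 - 5*h^3 - 37*h^2 + 101*h + 420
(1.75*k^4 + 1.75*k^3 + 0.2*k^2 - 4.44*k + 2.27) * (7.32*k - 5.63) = 12.81*k^5 + 2.9575*k^4 - 8.3885*k^3 - 33.6268*k^2 + 41.6136*k - 12.7801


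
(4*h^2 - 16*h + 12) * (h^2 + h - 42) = 4*h^4 - 12*h^3 - 172*h^2 + 684*h - 504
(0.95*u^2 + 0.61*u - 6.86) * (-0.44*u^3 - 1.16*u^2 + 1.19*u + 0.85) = -0.418*u^5 - 1.3704*u^4 + 3.4413*u^3 + 9.491*u^2 - 7.6449*u - 5.831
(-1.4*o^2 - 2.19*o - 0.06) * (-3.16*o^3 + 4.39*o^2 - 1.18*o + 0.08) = 4.424*o^5 + 0.774400000000001*o^4 - 7.7725*o^3 + 2.2088*o^2 - 0.1044*o - 0.0048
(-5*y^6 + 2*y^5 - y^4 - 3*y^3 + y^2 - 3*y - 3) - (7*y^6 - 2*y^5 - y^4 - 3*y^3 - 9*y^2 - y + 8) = -12*y^6 + 4*y^5 + 10*y^2 - 2*y - 11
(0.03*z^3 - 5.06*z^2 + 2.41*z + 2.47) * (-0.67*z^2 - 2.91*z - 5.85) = -0.0201*z^5 + 3.3029*z^4 + 12.9344*z^3 + 20.933*z^2 - 21.2862*z - 14.4495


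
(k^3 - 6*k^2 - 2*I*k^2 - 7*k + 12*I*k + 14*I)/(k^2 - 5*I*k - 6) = (k^2 - 6*k - 7)/(k - 3*I)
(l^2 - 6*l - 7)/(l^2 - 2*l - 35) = (l + 1)/(l + 5)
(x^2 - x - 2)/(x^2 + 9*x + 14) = (x^2 - x - 2)/(x^2 + 9*x + 14)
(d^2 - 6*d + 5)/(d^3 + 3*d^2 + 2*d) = (d^2 - 6*d + 5)/(d*(d^2 + 3*d + 2))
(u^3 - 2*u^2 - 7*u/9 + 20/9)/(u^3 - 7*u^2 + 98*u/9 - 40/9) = (3*u^2 - 2*u - 5)/(3*u^2 - 17*u + 10)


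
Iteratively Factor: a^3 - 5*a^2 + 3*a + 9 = (a + 1)*(a^2 - 6*a + 9) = (a - 3)*(a + 1)*(a - 3)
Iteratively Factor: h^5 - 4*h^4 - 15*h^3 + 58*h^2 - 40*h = (h - 1)*(h^4 - 3*h^3 - 18*h^2 + 40*h) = (h - 5)*(h - 1)*(h^3 + 2*h^2 - 8*h) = (h - 5)*(h - 2)*(h - 1)*(h^2 + 4*h) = h*(h - 5)*(h - 2)*(h - 1)*(h + 4)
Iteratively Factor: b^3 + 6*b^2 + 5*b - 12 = (b + 3)*(b^2 + 3*b - 4) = (b + 3)*(b + 4)*(b - 1)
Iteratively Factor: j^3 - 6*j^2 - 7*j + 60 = (j - 5)*(j^2 - j - 12) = (j - 5)*(j - 4)*(j + 3)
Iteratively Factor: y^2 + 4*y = (y)*(y + 4)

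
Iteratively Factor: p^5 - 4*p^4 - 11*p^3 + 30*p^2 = (p - 2)*(p^4 - 2*p^3 - 15*p^2) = p*(p - 2)*(p^3 - 2*p^2 - 15*p) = p*(p - 5)*(p - 2)*(p^2 + 3*p) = p^2*(p - 5)*(p - 2)*(p + 3)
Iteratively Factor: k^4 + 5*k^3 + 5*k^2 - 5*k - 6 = (k + 1)*(k^3 + 4*k^2 + k - 6) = (k + 1)*(k + 3)*(k^2 + k - 2) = (k + 1)*(k + 2)*(k + 3)*(k - 1)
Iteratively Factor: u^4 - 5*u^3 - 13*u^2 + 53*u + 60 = (u - 5)*(u^3 - 13*u - 12) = (u - 5)*(u + 1)*(u^2 - u - 12) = (u - 5)*(u - 4)*(u + 1)*(u + 3)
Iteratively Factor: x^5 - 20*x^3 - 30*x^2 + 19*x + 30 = (x + 2)*(x^4 - 2*x^3 - 16*x^2 + 2*x + 15) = (x + 2)*(x + 3)*(x^3 - 5*x^2 - x + 5) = (x + 1)*(x + 2)*(x + 3)*(x^2 - 6*x + 5) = (x - 1)*(x + 1)*(x + 2)*(x + 3)*(x - 5)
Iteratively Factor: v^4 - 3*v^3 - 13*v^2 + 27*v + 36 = (v - 3)*(v^3 - 13*v - 12) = (v - 3)*(v + 3)*(v^2 - 3*v - 4) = (v - 3)*(v + 1)*(v + 3)*(v - 4)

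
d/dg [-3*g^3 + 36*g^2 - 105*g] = -9*g^2 + 72*g - 105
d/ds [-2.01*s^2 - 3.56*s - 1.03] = -4.02*s - 3.56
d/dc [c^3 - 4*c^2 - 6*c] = 3*c^2 - 8*c - 6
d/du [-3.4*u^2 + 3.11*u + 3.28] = 3.11 - 6.8*u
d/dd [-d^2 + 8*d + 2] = 8 - 2*d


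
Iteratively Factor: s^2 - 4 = (s - 2)*(s + 2)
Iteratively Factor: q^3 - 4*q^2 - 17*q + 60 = (q + 4)*(q^2 - 8*q + 15) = (q - 3)*(q + 4)*(q - 5)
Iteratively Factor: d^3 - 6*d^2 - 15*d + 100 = (d + 4)*(d^2 - 10*d + 25) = (d - 5)*(d + 4)*(d - 5)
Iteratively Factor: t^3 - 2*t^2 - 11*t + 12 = (t - 1)*(t^2 - t - 12) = (t - 4)*(t - 1)*(t + 3)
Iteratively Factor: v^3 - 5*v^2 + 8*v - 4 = (v - 2)*(v^2 - 3*v + 2) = (v - 2)^2*(v - 1)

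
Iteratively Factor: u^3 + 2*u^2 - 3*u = (u + 3)*(u^2 - u) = u*(u + 3)*(u - 1)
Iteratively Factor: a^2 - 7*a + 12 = (a - 4)*(a - 3)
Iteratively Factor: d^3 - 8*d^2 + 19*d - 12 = (d - 4)*(d^2 - 4*d + 3) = (d - 4)*(d - 1)*(d - 3)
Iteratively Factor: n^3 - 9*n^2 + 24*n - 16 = (n - 1)*(n^2 - 8*n + 16) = (n - 4)*(n - 1)*(n - 4)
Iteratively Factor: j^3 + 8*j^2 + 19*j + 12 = (j + 1)*(j^2 + 7*j + 12) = (j + 1)*(j + 3)*(j + 4)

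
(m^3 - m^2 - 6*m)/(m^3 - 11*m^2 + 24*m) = (m + 2)/(m - 8)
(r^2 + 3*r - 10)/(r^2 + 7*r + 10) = (r - 2)/(r + 2)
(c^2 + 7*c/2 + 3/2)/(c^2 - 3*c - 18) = (c + 1/2)/(c - 6)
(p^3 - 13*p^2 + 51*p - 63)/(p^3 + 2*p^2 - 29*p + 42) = (p^2 - 10*p + 21)/(p^2 + 5*p - 14)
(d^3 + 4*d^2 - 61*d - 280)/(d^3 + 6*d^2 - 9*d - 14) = (d^2 - 3*d - 40)/(d^2 - d - 2)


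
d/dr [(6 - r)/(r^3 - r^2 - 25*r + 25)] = (-r^3 + r^2 + 25*r - (r - 6)*(-3*r^2 + 2*r + 25) - 25)/(r^3 - r^2 - 25*r + 25)^2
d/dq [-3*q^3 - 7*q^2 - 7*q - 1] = -9*q^2 - 14*q - 7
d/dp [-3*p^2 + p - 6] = 1 - 6*p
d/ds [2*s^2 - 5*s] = 4*s - 5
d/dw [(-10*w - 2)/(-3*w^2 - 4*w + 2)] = 2*(-15*w^2 - 6*w - 14)/(9*w^4 + 24*w^3 + 4*w^2 - 16*w + 4)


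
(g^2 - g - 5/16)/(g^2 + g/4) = (g - 5/4)/g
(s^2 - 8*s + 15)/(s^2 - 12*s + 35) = (s - 3)/(s - 7)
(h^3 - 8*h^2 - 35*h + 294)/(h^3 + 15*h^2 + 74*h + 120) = (h^2 - 14*h + 49)/(h^2 + 9*h + 20)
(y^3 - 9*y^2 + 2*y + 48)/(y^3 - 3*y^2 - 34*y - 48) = (y - 3)/(y + 3)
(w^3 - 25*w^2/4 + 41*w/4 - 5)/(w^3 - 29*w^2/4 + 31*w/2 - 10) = (w - 1)/(w - 2)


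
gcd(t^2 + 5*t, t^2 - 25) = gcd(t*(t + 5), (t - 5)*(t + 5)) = t + 5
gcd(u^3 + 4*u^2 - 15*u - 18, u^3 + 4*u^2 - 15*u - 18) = u^3 + 4*u^2 - 15*u - 18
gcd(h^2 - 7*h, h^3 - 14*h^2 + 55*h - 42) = h - 7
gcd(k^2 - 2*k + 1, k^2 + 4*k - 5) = k - 1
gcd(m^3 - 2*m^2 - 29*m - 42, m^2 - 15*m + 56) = m - 7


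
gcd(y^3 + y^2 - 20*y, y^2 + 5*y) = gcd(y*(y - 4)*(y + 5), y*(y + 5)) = y^2 + 5*y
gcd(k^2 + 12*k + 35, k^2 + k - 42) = k + 7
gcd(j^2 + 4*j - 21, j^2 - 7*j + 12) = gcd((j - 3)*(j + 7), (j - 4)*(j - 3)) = j - 3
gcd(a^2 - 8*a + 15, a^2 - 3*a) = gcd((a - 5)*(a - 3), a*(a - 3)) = a - 3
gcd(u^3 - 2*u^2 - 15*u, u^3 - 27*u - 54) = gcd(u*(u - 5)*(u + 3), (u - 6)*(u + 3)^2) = u + 3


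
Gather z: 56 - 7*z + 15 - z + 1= 72 - 8*z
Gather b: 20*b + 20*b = 40*b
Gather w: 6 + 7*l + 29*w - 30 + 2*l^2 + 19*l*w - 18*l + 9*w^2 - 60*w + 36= 2*l^2 - 11*l + 9*w^2 + w*(19*l - 31) + 12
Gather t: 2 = 2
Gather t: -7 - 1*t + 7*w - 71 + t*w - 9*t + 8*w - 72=t*(w - 10) + 15*w - 150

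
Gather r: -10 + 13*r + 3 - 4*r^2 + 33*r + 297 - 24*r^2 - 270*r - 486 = -28*r^2 - 224*r - 196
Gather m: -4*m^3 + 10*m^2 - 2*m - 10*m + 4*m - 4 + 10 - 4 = -4*m^3 + 10*m^2 - 8*m + 2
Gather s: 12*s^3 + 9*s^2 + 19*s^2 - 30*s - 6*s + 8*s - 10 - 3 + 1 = 12*s^3 + 28*s^2 - 28*s - 12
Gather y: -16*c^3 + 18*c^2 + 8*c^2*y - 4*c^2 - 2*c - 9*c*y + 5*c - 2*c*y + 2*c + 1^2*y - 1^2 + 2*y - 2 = -16*c^3 + 14*c^2 + 5*c + y*(8*c^2 - 11*c + 3) - 3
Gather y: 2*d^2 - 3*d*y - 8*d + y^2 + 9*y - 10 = 2*d^2 - 8*d + y^2 + y*(9 - 3*d) - 10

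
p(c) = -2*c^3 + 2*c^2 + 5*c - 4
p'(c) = -6*c^2 + 4*c + 5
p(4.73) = -147.25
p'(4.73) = -110.32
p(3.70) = -59.43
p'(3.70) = -62.34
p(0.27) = -2.54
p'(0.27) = 5.64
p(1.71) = 0.40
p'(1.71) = -5.70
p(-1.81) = 5.36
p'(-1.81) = -21.90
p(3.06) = -27.28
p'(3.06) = -38.94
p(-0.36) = -5.45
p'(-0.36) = 2.78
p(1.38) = 1.45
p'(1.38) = -0.91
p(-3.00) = 53.00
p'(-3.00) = -61.00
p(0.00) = -4.00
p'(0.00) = 5.00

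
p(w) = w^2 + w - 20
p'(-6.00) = -11.00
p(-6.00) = 10.00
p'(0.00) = 1.00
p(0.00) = -20.00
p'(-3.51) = -6.02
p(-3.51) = -11.19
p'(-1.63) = -2.26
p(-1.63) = -18.97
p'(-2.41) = -3.82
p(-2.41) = -16.60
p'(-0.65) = -0.30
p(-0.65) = -20.23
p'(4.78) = 10.56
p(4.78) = 7.63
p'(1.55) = 4.10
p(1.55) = -16.05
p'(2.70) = 6.40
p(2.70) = -10.01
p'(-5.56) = -10.12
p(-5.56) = 5.35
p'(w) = 2*w + 1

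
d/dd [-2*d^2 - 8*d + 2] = -4*d - 8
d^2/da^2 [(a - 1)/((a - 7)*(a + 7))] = 2*(a^3 - 3*a^2 + 147*a - 49)/(a^6 - 147*a^4 + 7203*a^2 - 117649)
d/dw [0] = 0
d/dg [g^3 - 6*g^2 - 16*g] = 3*g^2 - 12*g - 16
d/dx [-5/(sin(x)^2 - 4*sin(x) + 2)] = 10*(sin(x) - 2)*cos(x)/(sin(x)^2 - 4*sin(x) + 2)^2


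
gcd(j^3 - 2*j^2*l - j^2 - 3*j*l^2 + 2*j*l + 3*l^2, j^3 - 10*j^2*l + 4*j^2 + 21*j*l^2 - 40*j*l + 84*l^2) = j - 3*l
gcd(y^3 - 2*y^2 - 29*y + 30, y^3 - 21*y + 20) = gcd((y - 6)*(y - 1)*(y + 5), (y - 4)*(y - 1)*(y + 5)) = y^2 + 4*y - 5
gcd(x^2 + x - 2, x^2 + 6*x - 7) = x - 1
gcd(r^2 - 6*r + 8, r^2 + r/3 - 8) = 1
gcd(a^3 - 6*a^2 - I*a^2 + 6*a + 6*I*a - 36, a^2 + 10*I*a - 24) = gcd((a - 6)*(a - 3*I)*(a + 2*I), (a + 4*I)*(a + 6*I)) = 1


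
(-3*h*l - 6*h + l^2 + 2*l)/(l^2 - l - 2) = (3*h*l + 6*h - l^2 - 2*l)/(-l^2 + l + 2)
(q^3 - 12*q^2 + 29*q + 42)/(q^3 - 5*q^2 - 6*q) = (q - 7)/q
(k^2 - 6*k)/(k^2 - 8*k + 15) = k*(k - 6)/(k^2 - 8*k + 15)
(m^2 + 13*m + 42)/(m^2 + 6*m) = (m + 7)/m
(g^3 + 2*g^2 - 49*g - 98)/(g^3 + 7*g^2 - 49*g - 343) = (g + 2)/(g + 7)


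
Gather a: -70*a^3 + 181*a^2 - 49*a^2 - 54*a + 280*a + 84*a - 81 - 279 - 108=-70*a^3 + 132*a^2 + 310*a - 468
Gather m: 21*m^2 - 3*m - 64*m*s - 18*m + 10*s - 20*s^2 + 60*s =21*m^2 + m*(-64*s - 21) - 20*s^2 + 70*s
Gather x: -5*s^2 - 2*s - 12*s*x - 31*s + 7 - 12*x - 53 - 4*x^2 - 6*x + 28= -5*s^2 - 33*s - 4*x^2 + x*(-12*s - 18) - 18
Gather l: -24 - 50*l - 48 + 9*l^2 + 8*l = 9*l^2 - 42*l - 72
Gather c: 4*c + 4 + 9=4*c + 13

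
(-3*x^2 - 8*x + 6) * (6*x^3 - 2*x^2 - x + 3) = -18*x^5 - 42*x^4 + 55*x^3 - 13*x^2 - 30*x + 18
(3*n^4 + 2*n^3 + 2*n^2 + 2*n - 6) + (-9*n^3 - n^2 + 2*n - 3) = 3*n^4 - 7*n^3 + n^2 + 4*n - 9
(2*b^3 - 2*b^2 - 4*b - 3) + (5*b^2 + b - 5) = 2*b^3 + 3*b^2 - 3*b - 8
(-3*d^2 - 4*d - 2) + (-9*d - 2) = -3*d^2 - 13*d - 4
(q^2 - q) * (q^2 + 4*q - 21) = q^4 + 3*q^3 - 25*q^2 + 21*q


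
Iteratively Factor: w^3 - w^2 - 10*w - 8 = (w + 2)*(w^2 - 3*w - 4) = (w - 4)*(w + 2)*(w + 1)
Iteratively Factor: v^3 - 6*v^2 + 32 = (v - 4)*(v^2 - 2*v - 8) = (v - 4)*(v + 2)*(v - 4)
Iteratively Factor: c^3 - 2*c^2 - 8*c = (c)*(c^2 - 2*c - 8) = c*(c - 4)*(c + 2)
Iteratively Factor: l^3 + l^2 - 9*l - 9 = (l + 1)*(l^2 - 9) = (l - 3)*(l + 1)*(l + 3)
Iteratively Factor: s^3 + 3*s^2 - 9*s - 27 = (s + 3)*(s^2 - 9) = (s + 3)^2*(s - 3)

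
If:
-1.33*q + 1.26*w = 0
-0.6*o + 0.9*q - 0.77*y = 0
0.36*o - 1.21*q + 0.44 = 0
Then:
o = 0.985074626865672 - 2.31766169154229*y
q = 0.656716417910448 - 0.68955223880597*y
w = 0.693200663349917 - 0.727860696517413*y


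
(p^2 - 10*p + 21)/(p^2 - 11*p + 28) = (p - 3)/(p - 4)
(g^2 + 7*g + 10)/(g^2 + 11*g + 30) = (g + 2)/(g + 6)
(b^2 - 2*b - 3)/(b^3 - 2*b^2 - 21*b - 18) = (b - 3)/(b^2 - 3*b - 18)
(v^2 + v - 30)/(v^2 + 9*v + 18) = (v - 5)/(v + 3)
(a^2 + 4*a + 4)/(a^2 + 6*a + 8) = (a + 2)/(a + 4)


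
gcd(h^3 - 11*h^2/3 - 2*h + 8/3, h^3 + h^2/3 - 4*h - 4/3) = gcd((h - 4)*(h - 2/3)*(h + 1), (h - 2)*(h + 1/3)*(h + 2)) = 1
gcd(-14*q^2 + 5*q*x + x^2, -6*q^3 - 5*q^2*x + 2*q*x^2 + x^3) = -2*q + x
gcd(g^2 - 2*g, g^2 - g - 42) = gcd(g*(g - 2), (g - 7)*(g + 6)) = 1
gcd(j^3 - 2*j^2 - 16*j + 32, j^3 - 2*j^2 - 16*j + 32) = j^3 - 2*j^2 - 16*j + 32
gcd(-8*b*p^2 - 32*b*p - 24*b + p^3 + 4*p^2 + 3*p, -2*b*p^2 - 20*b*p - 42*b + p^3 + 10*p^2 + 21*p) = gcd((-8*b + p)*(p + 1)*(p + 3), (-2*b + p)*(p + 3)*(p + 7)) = p + 3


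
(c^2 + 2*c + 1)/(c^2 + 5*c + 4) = (c + 1)/(c + 4)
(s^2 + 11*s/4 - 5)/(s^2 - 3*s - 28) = (s - 5/4)/(s - 7)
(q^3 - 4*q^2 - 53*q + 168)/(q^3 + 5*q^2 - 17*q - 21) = (q - 8)/(q + 1)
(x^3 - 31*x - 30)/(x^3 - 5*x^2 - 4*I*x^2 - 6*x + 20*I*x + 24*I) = (x + 5)/(x - 4*I)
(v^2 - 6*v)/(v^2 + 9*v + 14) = v*(v - 6)/(v^2 + 9*v + 14)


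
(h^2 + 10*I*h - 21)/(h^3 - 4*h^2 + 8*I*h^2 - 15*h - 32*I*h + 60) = (h + 7*I)/(h^2 + h*(-4 + 5*I) - 20*I)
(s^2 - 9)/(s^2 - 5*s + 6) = (s + 3)/(s - 2)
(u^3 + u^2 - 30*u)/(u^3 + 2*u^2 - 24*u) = (u - 5)/(u - 4)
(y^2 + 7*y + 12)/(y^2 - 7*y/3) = 3*(y^2 + 7*y + 12)/(y*(3*y - 7))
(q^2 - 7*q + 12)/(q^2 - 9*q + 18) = (q - 4)/(q - 6)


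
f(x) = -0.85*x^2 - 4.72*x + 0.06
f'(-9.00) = 10.58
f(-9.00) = -26.31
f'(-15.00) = 20.78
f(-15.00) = -120.39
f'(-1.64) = -1.93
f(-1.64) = 5.51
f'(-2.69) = -0.15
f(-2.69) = 6.61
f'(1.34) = -7.00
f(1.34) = -7.79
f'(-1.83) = -1.61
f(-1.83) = 5.85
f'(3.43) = -10.55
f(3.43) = -26.13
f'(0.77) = -6.03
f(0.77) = -4.08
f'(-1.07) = -2.90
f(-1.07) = 4.14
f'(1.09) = -6.57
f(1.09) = -6.09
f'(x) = -1.7*x - 4.72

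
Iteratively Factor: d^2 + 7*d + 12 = (d + 4)*(d + 3)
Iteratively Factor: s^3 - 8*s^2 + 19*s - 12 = (s - 1)*(s^2 - 7*s + 12) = (s - 4)*(s - 1)*(s - 3)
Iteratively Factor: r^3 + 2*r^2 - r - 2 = (r + 1)*(r^2 + r - 2) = (r + 1)*(r + 2)*(r - 1)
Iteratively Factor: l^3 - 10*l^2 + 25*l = (l)*(l^2 - 10*l + 25) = l*(l - 5)*(l - 5)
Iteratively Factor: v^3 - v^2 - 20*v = (v + 4)*(v^2 - 5*v) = v*(v + 4)*(v - 5)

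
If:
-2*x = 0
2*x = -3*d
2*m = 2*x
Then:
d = 0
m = 0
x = 0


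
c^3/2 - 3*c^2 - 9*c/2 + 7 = (c/2 + 1)*(c - 7)*(c - 1)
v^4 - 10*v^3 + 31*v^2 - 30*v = v*(v - 5)*(v - 3)*(v - 2)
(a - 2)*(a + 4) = a^2 + 2*a - 8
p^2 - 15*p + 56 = (p - 8)*(p - 7)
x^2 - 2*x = x*(x - 2)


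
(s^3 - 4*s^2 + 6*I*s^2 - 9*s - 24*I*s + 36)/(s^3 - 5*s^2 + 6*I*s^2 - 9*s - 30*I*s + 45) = (s - 4)/(s - 5)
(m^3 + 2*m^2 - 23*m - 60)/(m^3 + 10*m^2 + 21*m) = (m^2 - m - 20)/(m*(m + 7))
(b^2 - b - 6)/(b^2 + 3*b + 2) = (b - 3)/(b + 1)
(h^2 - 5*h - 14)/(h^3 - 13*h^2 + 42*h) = (h + 2)/(h*(h - 6))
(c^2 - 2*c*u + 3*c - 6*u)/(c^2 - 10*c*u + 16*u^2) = (-c - 3)/(-c + 8*u)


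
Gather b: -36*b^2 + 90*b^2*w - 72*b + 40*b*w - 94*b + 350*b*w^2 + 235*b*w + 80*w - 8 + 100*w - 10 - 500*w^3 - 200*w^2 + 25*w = b^2*(90*w - 36) + b*(350*w^2 + 275*w - 166) - 500*w^3 - 200*w^2 + 205*w - 18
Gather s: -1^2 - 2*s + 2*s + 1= 0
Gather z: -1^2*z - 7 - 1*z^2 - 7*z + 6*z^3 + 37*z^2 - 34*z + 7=6*z^3 + 36*z^2 - 42*z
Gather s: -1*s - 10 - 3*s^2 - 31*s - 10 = -3*s^2 - 32*s - 20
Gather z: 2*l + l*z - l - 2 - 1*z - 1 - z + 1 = l + z*(l - 2) - 2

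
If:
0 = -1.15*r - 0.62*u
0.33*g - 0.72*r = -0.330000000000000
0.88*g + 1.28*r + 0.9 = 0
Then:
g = -1.01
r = -0.01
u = 0.01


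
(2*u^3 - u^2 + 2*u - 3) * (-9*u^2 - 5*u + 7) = -18*u^5 - u^4 + u^3 + 10*u^2 + 29*u - 21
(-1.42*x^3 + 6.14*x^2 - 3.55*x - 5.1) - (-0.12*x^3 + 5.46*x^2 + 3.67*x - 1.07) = -1.3*x^3 + 0.68*x^2 - 7.22*x - 4.03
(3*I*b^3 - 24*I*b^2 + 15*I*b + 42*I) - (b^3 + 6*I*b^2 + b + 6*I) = -b^3 + 3*I*b^3 - 30*I*b^2 - b + 15*I*b + 36*I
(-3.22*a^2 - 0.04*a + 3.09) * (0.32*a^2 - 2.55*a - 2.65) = -1.0304*a^4 + 8.1982*a^3 + 9.6238*a^2 - 7.7735*a - 8.1885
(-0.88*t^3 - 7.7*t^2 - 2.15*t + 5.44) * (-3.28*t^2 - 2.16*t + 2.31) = 2.8864*t^5 + 27.1568*t^4 + 21.6512*t^3 - 30.9862*t^2 - 16.7169*t + 12.5664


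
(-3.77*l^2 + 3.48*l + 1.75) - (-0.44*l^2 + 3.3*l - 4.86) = -3.33*l^2 + 0.18*l + 6.61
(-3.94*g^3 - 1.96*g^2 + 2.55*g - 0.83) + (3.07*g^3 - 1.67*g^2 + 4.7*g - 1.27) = -0.87*g^3 - 3.63*g^2 + 7.25*g - 2.1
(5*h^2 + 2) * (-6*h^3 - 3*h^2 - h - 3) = -30*h^5 - 15*h^4 - 17*h^3 - 21*h^2 - 2*h - 6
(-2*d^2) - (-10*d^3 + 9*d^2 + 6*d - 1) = 10*d^3 - 11*d^2 - 6*d + 1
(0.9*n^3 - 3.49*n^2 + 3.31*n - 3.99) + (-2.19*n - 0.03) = 0.9*n^3 - 3.49*n^2 + 1.12*n - 4.02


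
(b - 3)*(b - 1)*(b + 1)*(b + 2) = b^4 - b^3 - 7*b^2 + b + 6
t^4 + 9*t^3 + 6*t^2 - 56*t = t*(t - 2)*(t + 4)*(t + 7)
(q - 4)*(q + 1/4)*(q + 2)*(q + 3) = q^4 + 5*q^3/4 - 55*q^2/4 - 55*q/2 - 6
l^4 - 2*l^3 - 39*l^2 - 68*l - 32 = (l - 8)*(l + 1)^2*(l + 4)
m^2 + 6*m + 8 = (m + 2)*(m + 4)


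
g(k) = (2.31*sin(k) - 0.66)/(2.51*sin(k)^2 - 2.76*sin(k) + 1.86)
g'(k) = (-5.02*sin(k)*cos(k) + 2.76*cos(k))*(2.31*sin(k) - 0.66)/(2.51*sin(k)^2 - 2.76*sin(k) + 1.86)^2 + 2.31*cos(k)/(2.51*sin(k)^2 - 2.76*sin(k) + 1.86) = (-5.7981*sin(k)^2 + 3.3132*sin(k) + 2.475)*cos(k)/(6.3001*sin(k)^4 - 13.8552*sin(k)^3 + 16.9548*sin(k)^2 - 10.2672*sin(k) + 3.4596)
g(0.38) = 0.17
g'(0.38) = 1.93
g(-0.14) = -0.43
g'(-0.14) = 0.36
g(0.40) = 0.21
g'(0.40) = 1.96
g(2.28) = 0.90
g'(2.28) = -0.73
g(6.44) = -0.20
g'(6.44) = 1.27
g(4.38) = -0.42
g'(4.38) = 0.04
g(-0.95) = -0.44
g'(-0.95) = -0.07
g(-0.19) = -0.44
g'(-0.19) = 0.26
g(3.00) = -0.22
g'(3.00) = -1.21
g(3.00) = -0.22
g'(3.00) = -1.21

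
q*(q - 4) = q^2 - 4*q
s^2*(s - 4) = s^3 - 4*s^2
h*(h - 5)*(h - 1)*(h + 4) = h^4 - 2*h^3 - 19*h^2 + 20*h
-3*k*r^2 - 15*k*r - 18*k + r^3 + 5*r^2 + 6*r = (-3*k + r)*(r + 2)*(r + 3)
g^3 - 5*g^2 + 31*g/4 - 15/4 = (g - 5/2)*(g - 3/2)*(g - 1)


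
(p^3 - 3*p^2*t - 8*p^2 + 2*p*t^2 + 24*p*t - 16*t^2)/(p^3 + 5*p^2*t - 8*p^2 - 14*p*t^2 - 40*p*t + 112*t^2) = (p - t)/(p + 7*t)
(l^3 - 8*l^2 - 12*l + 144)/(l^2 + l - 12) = (l^2 - 12*l + 36)/(l - 3)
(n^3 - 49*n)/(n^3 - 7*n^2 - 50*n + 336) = n*(n - 7)/(n^2 - 14*n + 48)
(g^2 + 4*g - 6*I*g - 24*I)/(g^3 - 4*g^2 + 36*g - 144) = (g + 4)/(g^2 + g*(-4 + 6*I) - 24*I)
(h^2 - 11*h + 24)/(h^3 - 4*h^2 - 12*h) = (-h^2 + 11*h - 24)/(h*(-h^2 + 4*h + 12))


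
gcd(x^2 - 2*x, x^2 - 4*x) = x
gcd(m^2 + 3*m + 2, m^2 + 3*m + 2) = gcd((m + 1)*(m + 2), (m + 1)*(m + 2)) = m^2 + 3*m + 2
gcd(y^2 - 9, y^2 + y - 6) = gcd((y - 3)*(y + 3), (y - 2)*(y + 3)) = y + 3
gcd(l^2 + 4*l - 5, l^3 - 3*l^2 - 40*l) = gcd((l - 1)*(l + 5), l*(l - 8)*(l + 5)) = l + 5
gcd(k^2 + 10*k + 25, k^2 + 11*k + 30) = k + 5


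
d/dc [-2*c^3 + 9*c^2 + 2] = 6*c*(3 - c)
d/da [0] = 0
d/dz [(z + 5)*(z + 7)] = 2*z + 12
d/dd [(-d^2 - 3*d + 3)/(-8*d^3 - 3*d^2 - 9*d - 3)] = 4*(-2*d^4 - 12*d^3 + 18*d^2 + 6*d + 9)/(64*d^6 + 48*d^5 + 153*d^4 + 102*d^3 + 99*d^2 + 54*d + 9)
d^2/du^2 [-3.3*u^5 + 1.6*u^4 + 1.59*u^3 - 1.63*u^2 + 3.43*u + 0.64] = -66.0*u^3 + 19.2*u^2 + 9.54*u - 3.26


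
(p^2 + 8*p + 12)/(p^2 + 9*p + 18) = (p + 2)/(p + 3)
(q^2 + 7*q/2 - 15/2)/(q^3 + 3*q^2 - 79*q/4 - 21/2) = 2*(2*q^2 + 7*q - 15)/(4*q^3 + 12*q^2 - 79*q - 42)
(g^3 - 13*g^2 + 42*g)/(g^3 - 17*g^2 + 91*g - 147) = g*(g - 6)/(g^2 - 10*g + 21)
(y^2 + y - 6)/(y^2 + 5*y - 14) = (y + 3)/(y + 7)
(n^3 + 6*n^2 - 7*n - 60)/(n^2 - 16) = (n^2 + 2*n - 15)/(n - 4)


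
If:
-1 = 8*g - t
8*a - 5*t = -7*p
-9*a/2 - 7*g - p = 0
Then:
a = 49/188 - 89*t/188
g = t/8 - 1/8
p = 59*t/47 - 14/47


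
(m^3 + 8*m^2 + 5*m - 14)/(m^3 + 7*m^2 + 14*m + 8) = (m^2 + 6*m - 7)/(m^2 + 5*m + 4)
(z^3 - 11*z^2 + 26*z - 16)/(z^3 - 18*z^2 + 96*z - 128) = (z - 1)/(z - 8)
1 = 1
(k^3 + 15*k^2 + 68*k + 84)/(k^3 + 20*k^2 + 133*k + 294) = (k + 2)/(k + 7)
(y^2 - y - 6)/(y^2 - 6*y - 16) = (y - 3)/(y - 8)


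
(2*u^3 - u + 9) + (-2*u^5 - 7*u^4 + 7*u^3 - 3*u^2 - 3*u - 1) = -2*u^5 - 7*u^4 + 9*u^3 - 3*u^2 - 4*u + 8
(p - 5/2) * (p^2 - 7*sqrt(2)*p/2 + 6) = p^3 - 7*sqrt(2)*p^2/2 - 5*p^2/2 + 6*p + 35*sqrt(2)*p/4 - 15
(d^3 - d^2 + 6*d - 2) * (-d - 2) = -d^4 - d^3 - 4*d^2 - 10*d + 4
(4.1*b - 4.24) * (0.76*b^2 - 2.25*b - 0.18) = 3.116*b^3 - 12.4474*b^2 + 8.802*b + 0.7632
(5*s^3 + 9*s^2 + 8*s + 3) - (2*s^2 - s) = 5*s^3 + 7*s^2 + 9*s + 3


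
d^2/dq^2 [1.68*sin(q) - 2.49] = -1.68*sin(q)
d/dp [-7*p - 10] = -7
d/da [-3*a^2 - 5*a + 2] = -6*a - 5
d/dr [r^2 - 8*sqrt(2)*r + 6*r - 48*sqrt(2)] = 2*r - 8*sqrt(2) + 6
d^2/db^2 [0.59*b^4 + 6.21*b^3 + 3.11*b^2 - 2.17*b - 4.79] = 7.08*b^2 + 37.26*b + 6.22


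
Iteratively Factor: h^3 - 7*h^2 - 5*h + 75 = (h - 5)*(h^2 - 2*h - 15) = (h - 5)*(h + 3)*(h - 5)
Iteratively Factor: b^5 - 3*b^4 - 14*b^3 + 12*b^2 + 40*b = (b - 2)*(b^4 - b^3 - 16*b^2 - 20*b) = b*(b - 2)*(b^3 - b^2 - 16*b - 20) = b*(b - 2)*(b + 2)*(b^2 - 3*b - 10) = b*(b - 5)*(b - 2)*(b + 2)*(b + 2)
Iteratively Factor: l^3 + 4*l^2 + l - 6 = (l + 3)*(l^2 + l - 2) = (l + 2)*(l + 3)*(l - 1)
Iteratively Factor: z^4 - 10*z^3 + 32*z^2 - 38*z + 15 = (z - 5)*(z^3 - 5*z^2 + 7*z - 3) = (z - 5)*(z - 3)*(z^2 - 2*z + 1) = (z - 5)*(z - 3)*(z - 1)*(z - 1)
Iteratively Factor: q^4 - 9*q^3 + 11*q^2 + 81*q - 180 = (q + 3)*(q^3 - 12*q^2 + 47*q - 60) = (q - 4)*(q + 3)*(q^2 - 8*q + 15) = (q - 5)*(q - 4)*(q + 3)*(q - 3)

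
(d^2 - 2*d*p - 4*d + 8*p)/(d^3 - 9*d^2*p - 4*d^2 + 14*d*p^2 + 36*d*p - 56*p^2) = 1/(d - 7*p)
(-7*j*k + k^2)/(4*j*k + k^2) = (-7*j + k)/(4*j + k)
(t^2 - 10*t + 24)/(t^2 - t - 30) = (t - 4)/(t + 5)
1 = 1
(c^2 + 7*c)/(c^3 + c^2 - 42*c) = 1/(c - 6)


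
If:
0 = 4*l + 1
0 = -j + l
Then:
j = -1/4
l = -1/4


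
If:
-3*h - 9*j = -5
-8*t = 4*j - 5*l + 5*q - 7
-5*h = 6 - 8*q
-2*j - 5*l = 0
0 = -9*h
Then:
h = 0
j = 5/9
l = -2/9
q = 3/4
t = -1/96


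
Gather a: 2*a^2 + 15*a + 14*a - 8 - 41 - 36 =2*a^2 + 29*a - 85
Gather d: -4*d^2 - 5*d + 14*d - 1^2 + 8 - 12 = -4*d^2 + 9*d - 5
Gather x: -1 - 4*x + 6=5 - 4*x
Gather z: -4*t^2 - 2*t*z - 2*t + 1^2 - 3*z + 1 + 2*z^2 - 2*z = -4*t^2 - 2*t + 2*z^2 + z*(-2*t - 5) + 2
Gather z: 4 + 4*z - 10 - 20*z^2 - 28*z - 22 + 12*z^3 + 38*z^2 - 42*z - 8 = 12*z^3 + 18*z^2 - 66*z - 36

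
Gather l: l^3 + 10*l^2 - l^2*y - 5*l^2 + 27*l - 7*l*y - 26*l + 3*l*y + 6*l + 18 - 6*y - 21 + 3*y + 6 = l^3 + l^2*(5 - y) + l*(7 - 4*y) - 3*y + 3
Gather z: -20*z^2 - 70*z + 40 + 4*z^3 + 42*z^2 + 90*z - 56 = 4*z^3 + 22*z^2 + 20*z - 16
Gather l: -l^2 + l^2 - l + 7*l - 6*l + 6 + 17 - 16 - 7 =0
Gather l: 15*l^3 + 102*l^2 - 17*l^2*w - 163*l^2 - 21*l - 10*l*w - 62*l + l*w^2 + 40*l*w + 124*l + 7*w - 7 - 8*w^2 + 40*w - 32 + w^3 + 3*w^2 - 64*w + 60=15*l^3 + l^2*(-17*w - 61) + l*(w^2 + 30*w + 41) + w^3 - 5*w^2 - 17*w + 21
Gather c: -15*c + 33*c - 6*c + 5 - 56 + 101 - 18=12*c + 32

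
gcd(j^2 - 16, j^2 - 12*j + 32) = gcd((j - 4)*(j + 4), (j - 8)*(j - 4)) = j - 4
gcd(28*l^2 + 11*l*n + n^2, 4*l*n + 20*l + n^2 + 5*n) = 4*l + n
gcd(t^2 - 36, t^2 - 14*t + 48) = t - 6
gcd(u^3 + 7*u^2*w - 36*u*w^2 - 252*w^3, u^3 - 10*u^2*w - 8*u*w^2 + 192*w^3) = u - 6*w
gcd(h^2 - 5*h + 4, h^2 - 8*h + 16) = h - 4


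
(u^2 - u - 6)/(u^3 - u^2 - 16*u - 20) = (u - 3)/(u^2 - 3*u - 10)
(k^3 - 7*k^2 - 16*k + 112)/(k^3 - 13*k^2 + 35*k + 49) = (k^2 - 16)/(k^2 - 6*k - 7)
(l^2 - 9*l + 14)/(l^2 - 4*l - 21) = (l - 2)/(l + 3)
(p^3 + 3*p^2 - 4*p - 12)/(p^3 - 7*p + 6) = (p + 2)/(p - 1)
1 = 1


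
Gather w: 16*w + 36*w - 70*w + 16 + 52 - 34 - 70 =-18*w - 36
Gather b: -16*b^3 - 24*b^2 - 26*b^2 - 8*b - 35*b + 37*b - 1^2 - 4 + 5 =-16*b^3 - 50*b^2 - 6*b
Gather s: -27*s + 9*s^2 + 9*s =9*s^2 - 18*s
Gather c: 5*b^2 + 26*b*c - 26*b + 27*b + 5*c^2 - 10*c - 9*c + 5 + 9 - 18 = 5*b^2 + b + 5*c^2 + c*(26*b - 19) - 4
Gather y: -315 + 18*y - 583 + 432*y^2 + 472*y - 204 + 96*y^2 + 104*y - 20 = 528*y^2 + 594*y - 1122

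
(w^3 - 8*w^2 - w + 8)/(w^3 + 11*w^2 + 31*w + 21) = (w^2 - 9*w + 8)/(w^2 + 10*w + 21)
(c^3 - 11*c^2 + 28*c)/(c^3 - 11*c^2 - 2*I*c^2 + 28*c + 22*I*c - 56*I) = c/(c - 2*I)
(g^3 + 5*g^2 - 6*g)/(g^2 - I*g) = (g^2 + 5*g - 6)/(g - I)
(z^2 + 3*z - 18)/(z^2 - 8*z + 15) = (z + 6)/(z - 5)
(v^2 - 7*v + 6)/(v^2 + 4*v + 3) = (v^2 - 7*v + 6)/(v^2 + 4*v + 3)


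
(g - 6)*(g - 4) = g^2 - 10*g + 24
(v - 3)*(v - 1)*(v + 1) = v^3 - 3*v^2 - v + 3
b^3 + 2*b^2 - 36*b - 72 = (b - 6)*(b + 2)*(b + 6)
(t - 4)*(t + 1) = t^2 - 3*t - 4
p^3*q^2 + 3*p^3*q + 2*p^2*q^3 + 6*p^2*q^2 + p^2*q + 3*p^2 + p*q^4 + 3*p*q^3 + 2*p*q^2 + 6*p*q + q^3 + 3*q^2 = (p + q)^2*(q + 3)*(p*q + 1)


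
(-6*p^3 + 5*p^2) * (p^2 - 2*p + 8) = -6*p^5 + 17*p^4 - 58*p^3 + 40*p^2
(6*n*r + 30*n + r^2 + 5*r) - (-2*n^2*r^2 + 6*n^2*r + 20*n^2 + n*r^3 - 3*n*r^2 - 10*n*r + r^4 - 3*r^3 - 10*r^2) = 2*n^2*r^2 - 6*n^2*r - 20*n^2 - n*r^3 + 3*n*r^2 + 16*n*r + 30*n - r^4 + 3*r^3 + 11*r^2 + 5*r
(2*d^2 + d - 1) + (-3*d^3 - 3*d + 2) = -3*d^3 + 2*d^2 - 2*d + 1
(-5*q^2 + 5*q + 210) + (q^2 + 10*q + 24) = -4*q^2 + 15*q + 234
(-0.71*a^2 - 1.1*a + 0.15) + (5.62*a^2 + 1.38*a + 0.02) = 4.91*a^2 + 0.28*a + 0.17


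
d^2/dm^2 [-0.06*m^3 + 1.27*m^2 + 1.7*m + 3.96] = 2.54 - 0.36*m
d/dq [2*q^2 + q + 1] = 4*q + 1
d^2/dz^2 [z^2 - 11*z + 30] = 2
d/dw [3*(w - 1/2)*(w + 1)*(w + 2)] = 9*w^2 + 15*w + 3/2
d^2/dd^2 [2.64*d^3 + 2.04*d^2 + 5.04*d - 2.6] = 15.84*d + 4.08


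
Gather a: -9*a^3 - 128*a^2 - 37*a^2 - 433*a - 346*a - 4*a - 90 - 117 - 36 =-9*a^3 - 165*a^2 - 783*a - 243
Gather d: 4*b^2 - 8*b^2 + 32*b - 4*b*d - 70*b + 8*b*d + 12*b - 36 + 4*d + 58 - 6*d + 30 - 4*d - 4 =-4*b^2 - 26*b + d*(4*b - 6) + 48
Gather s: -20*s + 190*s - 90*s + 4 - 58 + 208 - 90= 80*s + 64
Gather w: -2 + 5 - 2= 1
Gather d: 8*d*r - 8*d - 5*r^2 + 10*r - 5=d*(8*r - 8) - 5*r^2 + 10*r - 5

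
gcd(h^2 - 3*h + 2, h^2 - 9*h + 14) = h - 2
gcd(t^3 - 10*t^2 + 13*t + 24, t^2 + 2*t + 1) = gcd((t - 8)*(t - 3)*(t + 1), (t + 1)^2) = t + 1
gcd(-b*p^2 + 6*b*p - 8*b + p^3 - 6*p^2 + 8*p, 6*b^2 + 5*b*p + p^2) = 1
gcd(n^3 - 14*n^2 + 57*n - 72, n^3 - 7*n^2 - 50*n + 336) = n - 8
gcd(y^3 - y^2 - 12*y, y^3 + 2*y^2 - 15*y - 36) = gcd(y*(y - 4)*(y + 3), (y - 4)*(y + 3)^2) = y^2 - y - 12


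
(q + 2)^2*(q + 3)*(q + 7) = q^4 + 14*q^3 + 65*q^2 + 124*q + 84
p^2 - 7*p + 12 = (p - 4)*(p - 3)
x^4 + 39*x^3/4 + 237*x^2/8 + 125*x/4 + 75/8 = (x + 1/2)*(x + 5/4)*(x + 3)*(x + 5)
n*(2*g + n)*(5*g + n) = 10*g^2*n + 7*g*n^2 + n^3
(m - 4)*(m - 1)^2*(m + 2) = m^4 - 4*m^3 - 3*m^2 + 14*m - 8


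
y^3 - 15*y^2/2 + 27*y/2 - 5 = (y - 5)*(y - 2)*(y - 1/2)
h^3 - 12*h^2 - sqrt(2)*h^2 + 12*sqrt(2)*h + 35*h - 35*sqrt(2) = (h - 7)*(h - 5)*(h - sqrt(2))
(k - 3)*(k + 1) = k^2 - 2*k - 3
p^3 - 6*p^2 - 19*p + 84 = (p - 7)*(p - 3)*(p + 4)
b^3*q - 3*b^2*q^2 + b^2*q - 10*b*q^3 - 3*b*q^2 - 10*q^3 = (b - 5*q)*(b + 2*q)*(b*q + q)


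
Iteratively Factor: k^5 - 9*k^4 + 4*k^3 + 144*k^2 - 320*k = (k - 4)*(k^4 - 5*k^3 - 16*k^2 + 80*k) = k*(k - 4)*(k^3 - 5*k^2 - 16*k + 80) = k*(k - 4)^2*(k^2 - k - 20) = k*(k - 4)^2*(k + 4)*(k - 5)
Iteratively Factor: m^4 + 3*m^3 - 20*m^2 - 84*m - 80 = (m + 2)*(m^3 + m^2 - 22*m - 40) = (m - 5)*(m + 2)*(m^2 + 6*m + 8) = (m - 5)*(m + 2)^2*(m + 4)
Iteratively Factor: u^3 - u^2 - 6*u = (u - 3)*(u^2 + 2*u) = (u - 3)*(u + 2)*(u)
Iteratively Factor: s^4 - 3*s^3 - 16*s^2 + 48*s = (s - 4)*(s^3 + s^2 - 12*s) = (s - 4)*(s - 3)*(s^2 + 4*s) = (s - 4)*(s - 3)*(s + 4)*(s)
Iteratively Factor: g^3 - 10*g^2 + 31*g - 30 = (g - 2)*(g^2 - 8*g + 15) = (g - 3)*(g - 2)*(g - 5)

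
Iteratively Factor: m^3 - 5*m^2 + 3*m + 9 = (m - 3)*(m^2 - 2*m - 3) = (m - 3)^2*(m + 1)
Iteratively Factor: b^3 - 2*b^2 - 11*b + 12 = (b - 4)*(b^2 + 2*b - 3) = (b - 4)*(b - 1)*(b + 3)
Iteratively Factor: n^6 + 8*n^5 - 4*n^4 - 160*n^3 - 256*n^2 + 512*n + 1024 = (n + 4)*(n^5 + 4*n^4 - 20*n^3 - 80*n^2 + 64*n + 256) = (n + 2)*(n + 4)*(n^4 + 2*n^3 - 24*n^2 - 32*n + 128) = (n - 4)*(n + 2)*(n + 4)*(n^3 + 6*n^2 - 32) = (n - 4)*(n + 2)*(n + 4)^2*(n^2 + 2*n - 8) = (n - 4)*(n - 2)*(n + 2)*(n + 4)^2*(n + 4)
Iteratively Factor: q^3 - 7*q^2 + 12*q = (q - 3)*(q^2 - 4*q) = (q - 4)*(q - 3)*(q)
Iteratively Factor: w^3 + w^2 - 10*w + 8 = (w - 1)*(w^2 + 2*w - 8) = (w - 2)*(w - 1)*(w + 4)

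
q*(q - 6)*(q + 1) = q^3 - 5*q^2 - 6*q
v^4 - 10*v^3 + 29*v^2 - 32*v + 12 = (v - 6)*(v - 2)*(v - 1)^2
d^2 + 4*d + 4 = (d + 2)^2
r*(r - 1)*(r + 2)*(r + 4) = r^4 + 5*r^3 + 2*r^2 - 8*r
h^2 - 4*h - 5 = (h - 5)*(h + 1)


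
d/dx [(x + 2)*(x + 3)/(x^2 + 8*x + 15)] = 3/(x^2 + 10*x + 25)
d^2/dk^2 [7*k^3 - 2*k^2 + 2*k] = 42*k - 4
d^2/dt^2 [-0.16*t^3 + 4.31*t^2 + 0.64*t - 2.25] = 8.62 - 0.96*t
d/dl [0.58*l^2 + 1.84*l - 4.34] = 1.16*l + 1.84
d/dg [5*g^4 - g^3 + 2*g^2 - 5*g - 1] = 20*g^3 - 3*g^2 + 4*g - 5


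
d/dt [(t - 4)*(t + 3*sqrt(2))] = 2*t - 4 + 3*sqrt(2)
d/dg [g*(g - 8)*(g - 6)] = 3*g^2 - 28*g + 48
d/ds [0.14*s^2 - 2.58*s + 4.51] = 0.28*s - 2.58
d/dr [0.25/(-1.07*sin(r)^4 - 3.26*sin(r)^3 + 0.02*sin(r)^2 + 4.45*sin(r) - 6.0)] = (1.07*sin(r)^3 + 2.445*sin(r)^2 - 0.01*sin(r) - 1.1125)*cos(r)/(1.07*sin(r)^4 + 3.26*sin(r)^3 - 0.02*sin(r)^2 - 4.45*sin(r) + 6.0)^2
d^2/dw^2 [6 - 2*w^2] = -4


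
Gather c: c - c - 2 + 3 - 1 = 0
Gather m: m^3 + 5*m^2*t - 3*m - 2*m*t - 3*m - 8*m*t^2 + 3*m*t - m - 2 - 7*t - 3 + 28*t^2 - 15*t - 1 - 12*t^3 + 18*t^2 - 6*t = m^3 + 5*m^2*t + m*(-8*t^2 + t - 7) - 12*t^3 + 46*t^2 - 28*t - 6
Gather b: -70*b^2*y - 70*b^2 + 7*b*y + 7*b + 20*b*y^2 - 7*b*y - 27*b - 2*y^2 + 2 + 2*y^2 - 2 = b^2*(-70*y - 70) + b*(20*y^2 - 20)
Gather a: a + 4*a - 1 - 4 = 5*a - 5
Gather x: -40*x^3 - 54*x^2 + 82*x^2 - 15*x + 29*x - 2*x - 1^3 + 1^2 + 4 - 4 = -40*x^3 + 28*x^2 + 12*x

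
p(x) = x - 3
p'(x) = 1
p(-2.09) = -5.09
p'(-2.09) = 1.00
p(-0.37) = -3.37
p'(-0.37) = 1.00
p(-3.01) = -6.01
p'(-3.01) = 1.00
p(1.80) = -1.20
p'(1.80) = 1.00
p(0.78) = -2.22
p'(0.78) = 1.00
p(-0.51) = -3.51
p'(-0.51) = 1.00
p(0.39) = -2.61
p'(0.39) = 1.00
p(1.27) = -1.73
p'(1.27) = 1.00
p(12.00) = 9.00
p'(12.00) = 1.00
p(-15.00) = -18.00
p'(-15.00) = 1.00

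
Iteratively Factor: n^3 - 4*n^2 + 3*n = (n - 3)*(n^2 - n) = (n - 3)*(n - 1)*(n)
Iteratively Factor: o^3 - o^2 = (o)*(o^2 - o) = o*(o - 1)*(o)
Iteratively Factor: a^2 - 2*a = (a)*(a - 2)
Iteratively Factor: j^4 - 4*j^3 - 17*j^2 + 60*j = (j + 4)*(j^3 - 8*j^2 + 15*j) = (j - 5)*(j + 4)*(j^2 - 3*j) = j*(j - 5)*(j + 4)*(j - 3)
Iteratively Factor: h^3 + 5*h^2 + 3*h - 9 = (h - 1)*(h^2 + 6*h + 9) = (h - 1)*(h + 3)*(h + 3)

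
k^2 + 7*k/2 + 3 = (k + 3/2)*(k + 2)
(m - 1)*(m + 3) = m^2 + 2*m - 3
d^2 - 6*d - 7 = (d - 7)*(d + 1)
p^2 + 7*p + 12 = (p + 3)*(p + 4)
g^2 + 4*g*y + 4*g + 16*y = (g + 4)*(g + 4*y)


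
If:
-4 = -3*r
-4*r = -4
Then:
No Solution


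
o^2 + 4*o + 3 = (o + 1)*(o + 3)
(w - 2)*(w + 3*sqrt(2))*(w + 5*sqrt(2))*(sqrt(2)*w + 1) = sqrt(2)*w^4 - 2*sqrt(2)*w^3 + 17*w^3 - 34*w^2 + 38*sqrt(2)*w^2 - 76*sqrt(2)*w + 30*w - 60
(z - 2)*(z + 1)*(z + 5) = z^3 + 4*z^2 - 7*z - 10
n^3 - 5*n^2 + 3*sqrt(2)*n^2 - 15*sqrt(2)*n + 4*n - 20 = (n - 5)*(n + sqrt(2))*(n + 2*sqrt(2))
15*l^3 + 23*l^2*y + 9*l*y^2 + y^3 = (l + y)*(3*l + y)*(5*l + y)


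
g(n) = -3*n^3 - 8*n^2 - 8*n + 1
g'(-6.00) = -236.00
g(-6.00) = 409.00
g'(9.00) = -881.00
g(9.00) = -2906.00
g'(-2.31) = -19.06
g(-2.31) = 13.77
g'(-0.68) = -1.28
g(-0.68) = 3.68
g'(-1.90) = -10.09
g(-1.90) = 7.90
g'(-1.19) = -1.70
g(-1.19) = 4.25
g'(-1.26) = -2.13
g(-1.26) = 4.38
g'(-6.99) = -335.90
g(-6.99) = 690.64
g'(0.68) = -23.04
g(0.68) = -9.08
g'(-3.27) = -51.92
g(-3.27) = 46.51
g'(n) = -9*n^2 - 16*n - 8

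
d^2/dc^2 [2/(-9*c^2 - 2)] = 36*(2 - 27*c^2)/(9*c^2 + 2)^3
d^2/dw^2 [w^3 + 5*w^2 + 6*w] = 6*w + 10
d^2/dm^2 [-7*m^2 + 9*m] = -14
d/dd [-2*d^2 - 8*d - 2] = -4*d - 8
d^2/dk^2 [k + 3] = 0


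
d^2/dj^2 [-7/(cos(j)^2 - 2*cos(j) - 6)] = 7*(-8*sin(j)^4 + 60*sin(j)^2 + 9*cos(j) + 3*cos(3*j) - 12)/(2*(sin(j)^2 + 2*cos(j) + 5)^3)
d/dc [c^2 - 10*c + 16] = 2*c - 10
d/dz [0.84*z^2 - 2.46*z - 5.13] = 1.68*z - 2.46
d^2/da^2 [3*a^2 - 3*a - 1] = 6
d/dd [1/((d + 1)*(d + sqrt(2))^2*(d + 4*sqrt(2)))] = (-(d + 1)*(d + sqrt(2)) - 2*(d + 1)*(d + 4*sqrt(2)) - (d + sqrt(2))*(d + 4*sqrt(2)))/((d + 1)^2*(d + sqrt(2))^3*(d + 4*sqrt(2))^2)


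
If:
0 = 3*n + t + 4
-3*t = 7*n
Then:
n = -6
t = 14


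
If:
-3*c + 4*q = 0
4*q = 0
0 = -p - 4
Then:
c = 0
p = -4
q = 0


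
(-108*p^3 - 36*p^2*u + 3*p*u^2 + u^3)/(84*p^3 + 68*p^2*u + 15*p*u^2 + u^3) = (-18*p^2 - 3*p*u + u^2)/(14*p^2 + 9*p*u + u^2)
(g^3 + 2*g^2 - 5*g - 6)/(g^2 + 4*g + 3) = g - 2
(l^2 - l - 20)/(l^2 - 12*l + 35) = (l + 4)/(l - 7)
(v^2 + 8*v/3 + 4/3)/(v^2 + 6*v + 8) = (v + 2/3)/(v + 4)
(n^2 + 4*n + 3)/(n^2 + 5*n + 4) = (n + 3)/(n + 4)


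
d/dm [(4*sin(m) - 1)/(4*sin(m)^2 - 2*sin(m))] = (-8*cos(m) + 4/tan(m) - cos(m)/sin(m)^2)/(2*(2*sin(m) - 1)^2)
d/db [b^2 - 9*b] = 2*b - 9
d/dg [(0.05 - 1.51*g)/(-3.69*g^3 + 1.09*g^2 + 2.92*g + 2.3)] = (-11.1438*g^3 + 2.1994*g^2 - 0.109*g - 3.619)/(13.6161*g^6 - 8.0442*g^5 - 20.3615*g^4 - 10.6084*g^3 + 13.5404*g^2 + 13.432*g + 5.29)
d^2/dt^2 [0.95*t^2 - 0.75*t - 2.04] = 1.90000000000000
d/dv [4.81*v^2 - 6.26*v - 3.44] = 9.62*v - 6.26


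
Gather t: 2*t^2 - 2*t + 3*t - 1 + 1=2*t^2 + t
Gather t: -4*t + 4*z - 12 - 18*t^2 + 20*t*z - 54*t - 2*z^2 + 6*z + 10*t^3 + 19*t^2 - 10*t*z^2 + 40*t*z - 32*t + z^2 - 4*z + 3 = 10*t^3 + t^2 + t*(-10*z^2 + 60*z - 90) - z^2 + 6*z - 9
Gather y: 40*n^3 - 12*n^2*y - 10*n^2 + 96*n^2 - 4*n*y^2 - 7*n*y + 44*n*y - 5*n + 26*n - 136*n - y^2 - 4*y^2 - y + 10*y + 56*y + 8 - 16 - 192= 40*n^3 + 86*n^2 - 115*n + y^2*(-4*n - 5) + y*(-12*n^2 + 37*n + 65) - 200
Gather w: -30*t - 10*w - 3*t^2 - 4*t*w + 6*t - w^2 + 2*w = -3*t^2 - 24*t - w^2 + w*(-4*t - 8)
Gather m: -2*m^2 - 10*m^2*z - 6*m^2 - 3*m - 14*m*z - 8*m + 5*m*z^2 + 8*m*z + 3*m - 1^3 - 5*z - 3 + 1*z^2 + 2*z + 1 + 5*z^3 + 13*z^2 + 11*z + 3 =m^2*(-10*z - 8) + m*(5*z^2 - 6*z - 8) + 5*z^3 + 14*z^2 + 8*z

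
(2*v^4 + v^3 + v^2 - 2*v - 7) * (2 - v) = -2*v^5 + 3*v^4 + v^3 + 4*v^2 + 3*v - 14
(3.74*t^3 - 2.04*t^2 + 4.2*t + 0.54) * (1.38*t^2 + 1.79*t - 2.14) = 5.1612*t^5 + 3.8794*t^4 - 5.8592*t^3 + 12.6288*t^2 - 8.0214*t - 1.1556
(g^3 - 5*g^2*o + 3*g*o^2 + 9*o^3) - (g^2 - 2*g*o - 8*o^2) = g^3 - 5*g^2*o - g^2 + 3*g*o^2 + 2*g*o + 9*o^3 + 8*o^2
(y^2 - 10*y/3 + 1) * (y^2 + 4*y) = y^4 + 2*y^3/3 - 37*y^2/3 + 4*y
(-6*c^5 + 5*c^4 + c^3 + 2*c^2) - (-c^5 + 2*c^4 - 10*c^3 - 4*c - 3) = -5*c^5 + 3*c^4 + 11*c^3 + 2*c^2 + 4*c + 3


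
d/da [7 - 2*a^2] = -4*a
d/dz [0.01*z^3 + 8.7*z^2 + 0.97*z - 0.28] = 0.03*z^2 + 17.4*z + 0.97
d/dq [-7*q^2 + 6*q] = 6 - 14*q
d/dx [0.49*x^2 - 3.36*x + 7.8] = 0.98*x - 3.36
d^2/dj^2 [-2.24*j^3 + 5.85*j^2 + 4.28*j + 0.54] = 11.7 - 13.44*j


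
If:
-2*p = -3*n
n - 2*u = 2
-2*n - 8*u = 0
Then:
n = 4/3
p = 2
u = -1/3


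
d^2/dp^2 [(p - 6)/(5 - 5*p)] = 2/(p - 1)^3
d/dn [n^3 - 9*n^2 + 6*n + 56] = 3*n^2 - 18*n + 6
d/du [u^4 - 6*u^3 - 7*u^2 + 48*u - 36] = 4*u^3 - 18*u^2 - 14*u + 48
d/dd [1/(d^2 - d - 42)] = (1 - 2*d)/(-d^2 + d + 42)^2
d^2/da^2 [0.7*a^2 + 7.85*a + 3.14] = 1.40000000000000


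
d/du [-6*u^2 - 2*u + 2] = -12*u - 2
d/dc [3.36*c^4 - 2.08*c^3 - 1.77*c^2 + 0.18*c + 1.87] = 13.44*c^3 - 6.24*c^2 - 3.54*c + 0.18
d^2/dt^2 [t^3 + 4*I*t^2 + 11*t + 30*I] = 6*t + 8*I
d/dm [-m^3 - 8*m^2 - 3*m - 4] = -3*m^2 - 16*m - 3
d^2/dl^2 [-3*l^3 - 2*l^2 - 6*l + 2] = -18*l - 4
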